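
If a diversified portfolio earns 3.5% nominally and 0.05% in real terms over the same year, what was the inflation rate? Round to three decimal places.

3.448%

From (1+r_nom) = (1+r_real)(1+π), we get 1+π = (1 + 3.5%)/(1 + 0.05%) = 1.035/1.0005 ≈ 1.03448.
So π ≈ 3.4483%.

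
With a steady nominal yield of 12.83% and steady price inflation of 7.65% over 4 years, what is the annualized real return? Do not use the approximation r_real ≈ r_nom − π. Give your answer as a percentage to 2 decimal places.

4.81%

With constant rates the annual real return is the same each year: (1+12.83%)/(1+7.65%) − 1 = 0.04812.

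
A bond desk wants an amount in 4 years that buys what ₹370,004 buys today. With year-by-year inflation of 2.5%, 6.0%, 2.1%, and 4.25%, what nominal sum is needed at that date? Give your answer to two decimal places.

₹427,895.73

Cumulative price-level factor: 1.025 × 1.060 × 1.021 × 1.0425 ≈ 1.1564624513.
Multiplying ₹370,004 by the price-level factor gives the future nominal sum.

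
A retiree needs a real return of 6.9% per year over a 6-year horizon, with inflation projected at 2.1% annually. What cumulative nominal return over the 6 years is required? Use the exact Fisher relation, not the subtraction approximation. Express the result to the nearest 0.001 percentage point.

Required annual nominal rate: (1+6.9%)(1+2.1%) − 1 = 9.1449%.
Cumulative over 6 years: (1 + 0.091449)^6 − 1 ≈ 0.69052.

69.052%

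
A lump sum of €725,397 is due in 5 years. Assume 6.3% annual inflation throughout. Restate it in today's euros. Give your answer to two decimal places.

€534,452.89

Price-level factor over 5 years: (1 + 6.3%)^5 ≈ 1.3572702272.
Purchasing power today: €725,397 divided by that factor.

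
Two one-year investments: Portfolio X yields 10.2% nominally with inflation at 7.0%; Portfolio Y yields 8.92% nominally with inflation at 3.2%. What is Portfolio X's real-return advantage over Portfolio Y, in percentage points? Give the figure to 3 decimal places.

-2.552

Portfolio X real return: 1.102/1.070 − 1 = 2.9907%.
Portfolio Y real return: 1.0892/1.032 − 1 = 5.5426%.
Difference: 2.9907 − 5.5426 = -2.5519 pp.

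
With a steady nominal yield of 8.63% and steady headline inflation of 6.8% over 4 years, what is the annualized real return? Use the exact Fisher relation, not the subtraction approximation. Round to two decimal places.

1.71%

With constant rates the annual real return is the same each year: (1+8.63%)/(1+6.8%) − 1 = 0.01713.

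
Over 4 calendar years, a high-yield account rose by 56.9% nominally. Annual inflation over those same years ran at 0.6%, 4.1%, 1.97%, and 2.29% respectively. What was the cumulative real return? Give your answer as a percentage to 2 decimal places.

Cumulative inflation factor: 1.006 × 1.041 × 1.0197 × 1.0229 ≈ 1.09233.
Nominal growth factor: 1.56900. Real growth factor = 1.56900 / 1.09233 ≈ 1.43638.
Total real return ≈ 43.6378%.

43.64%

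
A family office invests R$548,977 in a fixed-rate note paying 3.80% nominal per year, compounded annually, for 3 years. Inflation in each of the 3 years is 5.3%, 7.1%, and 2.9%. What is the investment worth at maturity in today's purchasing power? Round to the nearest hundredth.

Nominal value at maturity: R$548,977 × (1 + 3.80%)^3 ≈ R$613,968.67.
Price-level factor over 3 years: 1.053 × 1.071 × 1.029 = 1.160468127.
The maturity value deflated by that factor is the answer in today's purchasing power.

R$529,069.83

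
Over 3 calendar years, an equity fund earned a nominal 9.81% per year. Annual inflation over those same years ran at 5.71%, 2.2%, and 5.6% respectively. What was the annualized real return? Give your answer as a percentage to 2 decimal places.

Cumulative inflation factor: 1.0571 × 1.022 × 1.056 ≈ 1.14086.
Nominal growth factor: 1.32411. Real growth factor = 1.32411 / 1.14086 ≈ 1.16063.
Annualized: 1.16063^(1/3) − 1 ≈ 0.05091.

5.09%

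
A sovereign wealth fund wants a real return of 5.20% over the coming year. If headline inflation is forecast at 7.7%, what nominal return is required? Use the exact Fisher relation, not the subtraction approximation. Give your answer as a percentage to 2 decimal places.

13.30%

By the Fisher equation, 1 + r_nom = (1 + 5.20%)(1 + 7.7%) = 1.0520 × 1.077 = 1.133004.
So r_nom = 13.3004%.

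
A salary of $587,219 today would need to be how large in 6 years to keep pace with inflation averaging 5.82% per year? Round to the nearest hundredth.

Cumulative price-level factor: (1+5.82%)^6 ≈ 1.4041274937.
The nominal amount required is $587,219 scaled up by that factor.

$824,530.34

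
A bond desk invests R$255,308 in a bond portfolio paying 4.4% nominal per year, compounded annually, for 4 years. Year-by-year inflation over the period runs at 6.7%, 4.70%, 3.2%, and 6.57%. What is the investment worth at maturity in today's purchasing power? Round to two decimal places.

Nominal value at maturity: R$255,308 × (1 + 4.4%)^4 ≈ R$303,295.82.
Price-level factor over 4 years: 1.067 × 1.0470 × 1.032 × 1.0657 ≈ 1.2286431514.
The maturity value deflated by that factor is the answer in today's purchasing power.

R$246,854.28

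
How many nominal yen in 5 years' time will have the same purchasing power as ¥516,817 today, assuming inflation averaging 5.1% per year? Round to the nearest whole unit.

¥662,751

Cumulative price-level factor: (1+5.1%)^5 ≈ 1.2823706810.
The nominal amount required is ¥516,817 scaled up by that factor.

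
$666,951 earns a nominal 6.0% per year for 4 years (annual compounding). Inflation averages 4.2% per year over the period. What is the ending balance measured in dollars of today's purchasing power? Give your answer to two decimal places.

Nominal value at maturity: $666,951 × (1 + 6.0%)^4 ≈ $842,010.27.
Price-level factor over 4 years: (1 + 4.2%)^4 ≈ 1.1788834637.
The maturity value deflated by that factor is the answer in today's purchasing power.

$714,243.86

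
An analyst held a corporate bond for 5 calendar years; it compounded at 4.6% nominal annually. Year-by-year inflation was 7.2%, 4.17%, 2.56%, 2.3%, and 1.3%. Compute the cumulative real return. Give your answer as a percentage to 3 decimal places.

Cumulative inflation factor: 1.072 × 1.0417 × 1.0256 × 1.023 × 1.013 ≈ 1.18686.
Nominal growth factor: 1.25216. Real growth factor = 1.25216 / 1.18686 ≈ 1.05501.
Total real return ≈ 5.5013%.

5.501%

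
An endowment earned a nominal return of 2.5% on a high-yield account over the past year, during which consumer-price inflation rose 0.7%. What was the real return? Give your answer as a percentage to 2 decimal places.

1.79%

Real return via the Fisher equation: (1 + 2.5%)/(1 + 0.7%) − 1 = 1.025/1.007 − 1 ≈ 0.01787.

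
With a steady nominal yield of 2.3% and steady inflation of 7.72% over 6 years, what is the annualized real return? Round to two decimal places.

-5.03%

With constant rates the annual real return is the same each year: (1+2.3%)/(1+7.72%) − 1 = -0.05032.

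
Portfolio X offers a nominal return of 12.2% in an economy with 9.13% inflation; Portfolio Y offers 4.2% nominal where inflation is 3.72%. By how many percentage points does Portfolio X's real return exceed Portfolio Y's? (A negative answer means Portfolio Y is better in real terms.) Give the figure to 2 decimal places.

Portfolio X real return: 1.122/1.0913 − 1 = 2.813%.
Portfolio Y real return: 1.042/1.0372 − 1 = 0.463%.
Difference: 2.813 − 0.463 = 2.350 pp.

2.35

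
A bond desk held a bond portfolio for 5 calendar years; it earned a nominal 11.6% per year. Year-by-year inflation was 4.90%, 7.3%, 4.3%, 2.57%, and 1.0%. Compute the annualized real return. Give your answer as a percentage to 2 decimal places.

7.32%

Cumulative inflation factor: 1.0490 × 1.073 × 1.043 × 1.0257 × 1.010 ≈ 1.21619.
Nominal growth factor: 1.73110. Real growth factor = 1.73110 / 1.21619 ≈ 1.42338.
Annualized: 1.42338^(1/5) − 1 ≈ 0.07316.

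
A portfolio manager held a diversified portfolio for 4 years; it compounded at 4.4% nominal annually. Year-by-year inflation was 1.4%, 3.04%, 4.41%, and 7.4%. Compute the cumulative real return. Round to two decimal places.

Cumulative inflation factor: 1.014 × 1.0304 × 1.0441 × 1.074 ≈ 1.17163.
Nominal growth factor: 1.18796. Real growth factor = 1.18796 / 1.17163 ≈ 1.01394.
Total real return ≈ 1.3939%.

1.39%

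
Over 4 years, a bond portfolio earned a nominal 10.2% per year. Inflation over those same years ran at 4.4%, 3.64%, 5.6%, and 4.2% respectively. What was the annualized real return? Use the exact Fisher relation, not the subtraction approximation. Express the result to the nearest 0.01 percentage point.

Cumulative inflation factor: 1.044 × 1.0364 × 1.056 × 1.042 ≈ 1.19058.
Nominal growth factor: 1.47478. Real growth factor = 1.47478 / 1.19058 ≈ 1.23870.
Annualized: 1.23870^(1/4) − 1 ≈ 0.05497.

5.50%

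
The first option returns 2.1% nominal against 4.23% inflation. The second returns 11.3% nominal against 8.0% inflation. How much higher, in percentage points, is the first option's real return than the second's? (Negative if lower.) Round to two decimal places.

-5.10

The first option real return: 1.021/1.0423 − 1 = -2.044%.
The second real return: 1.113/1.080 − 1 = 3.056%.
Difference: -2.044 − 3.056 = -5.100 pp.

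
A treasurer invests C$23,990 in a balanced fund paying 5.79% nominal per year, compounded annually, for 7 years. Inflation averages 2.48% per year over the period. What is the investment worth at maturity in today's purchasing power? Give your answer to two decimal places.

C$29,968.76

Nominal value at maturity: C$23,990 × (1 + 5.79%)^7 ≈ C$35,574.81.
Price-level factor over 7 years: (1 + 2.48%)^7 ≈ 1.1870631330.
Dividing the nominal maturity value by the price-level factor gives the value in today's money.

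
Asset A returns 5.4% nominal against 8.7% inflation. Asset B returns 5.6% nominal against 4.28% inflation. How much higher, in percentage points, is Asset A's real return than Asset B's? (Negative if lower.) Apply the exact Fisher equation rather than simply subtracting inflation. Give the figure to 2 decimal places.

-4.30

Asset A real return: 1.054/1.087 − 1 = -3.036%.
Asset B real return: 1.056/1.0428 − 1 = 1.266%.
Difference: -3.036 − 1.266 = -4.302 pp.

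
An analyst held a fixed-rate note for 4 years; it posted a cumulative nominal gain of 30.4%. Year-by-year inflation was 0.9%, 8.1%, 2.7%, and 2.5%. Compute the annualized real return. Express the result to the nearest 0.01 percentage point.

3.23%

Cumulative inflation factor: 1.009 × 1.081 × 1.027 × 1.025 ≈ 1.14818.
Nominal growth factor: 1.30400. Real growth factor = 1.30400 / 1.14818 ≈ 1.13571.
Annualized: 1.13571^(1/4) − 1 ≈ 0.03233.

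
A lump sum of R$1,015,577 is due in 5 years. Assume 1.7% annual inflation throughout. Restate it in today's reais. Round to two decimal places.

Price-level factor over 5 years: (1 + 1.7%)^5 ≈ 1.0879395490.
Purchasing power today: R$1,015,577 divided by that factor.

R$933,486.61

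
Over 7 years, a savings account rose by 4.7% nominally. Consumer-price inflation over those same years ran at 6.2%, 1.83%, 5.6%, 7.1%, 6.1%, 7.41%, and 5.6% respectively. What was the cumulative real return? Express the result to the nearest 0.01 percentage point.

Cumulative inflation factor: 1.062 × 1.0183 × 1.056 × 1.071 × 1.061 × 1.0741 × 1.056 ≈ 1.47190.
Nominal growth factor: 1.04700. Real growth factor = 1.04700 / 1.47190 ≈ 0.71133.
Total real return ≈ -28.8673%.

-28.87%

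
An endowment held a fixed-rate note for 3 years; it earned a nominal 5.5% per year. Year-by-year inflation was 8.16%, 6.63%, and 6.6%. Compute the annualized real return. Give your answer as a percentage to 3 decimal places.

-1.519%

Cumulative inflation factor: 1.0816 × 1.0663 × 1.066 ≈ 1.22943.
Nominal growth factor: 1.17424. Real growth factor = 1.17424 / 1.22943 ≈ 0.95511.
Annualized: 0.95511^(1/3) − 1 ≈ -0.01519.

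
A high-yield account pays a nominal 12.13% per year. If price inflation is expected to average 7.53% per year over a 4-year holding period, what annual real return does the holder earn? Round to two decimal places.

With constant rates the annual real return is the same each year: (1+12.13%)/(1+7.53%) − 1 = 0.04278.

4.28%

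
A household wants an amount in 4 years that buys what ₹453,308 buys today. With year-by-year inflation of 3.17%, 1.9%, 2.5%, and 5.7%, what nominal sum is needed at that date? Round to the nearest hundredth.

₹516,321.07

Cumulative price-level factor: 1.0317 × 1.019 × 1.025 × 1.057 ≈ 1.1390071944.
Multiplying ₹453,308 by the price-level factor gives the future nominal sum.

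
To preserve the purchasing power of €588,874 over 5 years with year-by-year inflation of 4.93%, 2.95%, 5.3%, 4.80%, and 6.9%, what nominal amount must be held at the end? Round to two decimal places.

€750,439.63

Cumulative price-level factor: 1.0493 × 1.0295 × 1.053 × 1.0480 × 1.069 ≈ 1.2743636727.
Multiplying €588,874 by the price-level factor gives the future nominal sum.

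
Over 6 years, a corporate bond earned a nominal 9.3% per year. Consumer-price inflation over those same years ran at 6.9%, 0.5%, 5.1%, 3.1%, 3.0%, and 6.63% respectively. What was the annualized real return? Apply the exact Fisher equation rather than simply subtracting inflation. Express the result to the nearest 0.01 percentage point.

4.91%

Cumulative inflation factor: 1.069 × 1.005 × 1.051 × 1.031 × 1.030 × 1.0663 ≈ 1.27856.
Nominal growth factor: 1.70499. Real growth factor = 1.70499 / 1.27856 ≈ 1.33352.
Annualized: 1.33352^(1/6) − 1 ≈ 0.04914.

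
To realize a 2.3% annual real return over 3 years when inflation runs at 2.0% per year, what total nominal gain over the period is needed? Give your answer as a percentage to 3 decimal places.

13.613%

Required annual nominal rate: (1+2.3%)(1+2.0%) − 1 = 4.346%.
Cumulative over 3 years: (1 + 0.04346)^3 − 1 ≈ 0.13613.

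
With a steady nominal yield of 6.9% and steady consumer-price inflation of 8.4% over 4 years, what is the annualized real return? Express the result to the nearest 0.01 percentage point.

With constant rates the annual real return is the same each year: (1+6.9%)/(1+8.4%) − 1 = -0.01384.

-1.38%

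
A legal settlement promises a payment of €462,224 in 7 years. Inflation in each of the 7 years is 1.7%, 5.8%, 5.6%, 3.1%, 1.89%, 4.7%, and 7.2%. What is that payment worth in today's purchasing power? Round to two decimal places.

€345,024.76

Price-level factor over 7 years: 1.017 × 1.058 × 1.056 × 1.031 × 1.0189 × 1.047 × 1.072 ≈ 1.3396835768.
Purchasing power today: €462,224 divided by that factor.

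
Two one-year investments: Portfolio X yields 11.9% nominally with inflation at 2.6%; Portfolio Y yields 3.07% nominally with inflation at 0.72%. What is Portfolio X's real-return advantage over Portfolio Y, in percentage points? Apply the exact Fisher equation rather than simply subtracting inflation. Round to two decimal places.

6.73

Portfolio X real return: 1.119/1.026 − 1 = 9.064%.
Portfolio Y real return: 1.0307/1.0072 − 1 = 2.333%.
Difference: 9.064 − 2.333 = 6.731 pp.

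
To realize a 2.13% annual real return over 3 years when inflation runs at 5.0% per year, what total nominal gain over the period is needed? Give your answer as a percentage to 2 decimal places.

23.32%

Required annual nominal rate: (1+2.13%)(1+5.0%) − 1 = 7.2365%.
Cumulative over 3 years: (1 + 0.072365)^3 − 1 ≈ 0.23318.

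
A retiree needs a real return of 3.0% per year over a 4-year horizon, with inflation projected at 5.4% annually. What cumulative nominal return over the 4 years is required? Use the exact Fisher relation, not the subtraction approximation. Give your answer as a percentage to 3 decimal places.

Required annual nominal rate: (1+3.0%)(1+5.4%) − 1 = 8.562%.
Cumulative over 4 years: (1 + 0.08562)^4 − 1 ≈ 0.38903.

38.903%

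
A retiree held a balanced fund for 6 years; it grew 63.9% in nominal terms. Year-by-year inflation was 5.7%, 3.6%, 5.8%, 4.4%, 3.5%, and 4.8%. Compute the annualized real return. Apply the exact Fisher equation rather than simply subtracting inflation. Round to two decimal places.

Cumulative inflation factor: 1.057 × 1.036 × 1.058 × 1.044 × 1.035 × 1.048 ≈ 1.31197.
Nominal growth factor: 1.63900. Real growth factor = 1.63900 / 1.31197 ≈ 1.24927.
Annualized: 1.24927^(1/6) − 1 ≈ 0.03779.

3.78%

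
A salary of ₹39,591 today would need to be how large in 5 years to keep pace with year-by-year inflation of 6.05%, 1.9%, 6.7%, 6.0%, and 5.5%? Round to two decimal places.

₹51,050.98

Cumulative price-level factor: 1.0605 × 1.019 × 1.067 × 1.060 × 1.055 ≈ 1.2894591884.
Multiplying ₹39,591 by the price-level factor gives the future nominal sum.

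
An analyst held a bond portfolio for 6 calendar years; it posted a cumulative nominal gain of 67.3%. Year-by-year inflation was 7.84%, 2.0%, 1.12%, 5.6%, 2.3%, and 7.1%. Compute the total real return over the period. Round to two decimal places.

30.00%

Cumulative inflation factor: 1.0784 × 1.020 × 1.0112 × 1.056 × 1.023 × 1.071 ≈ 1.28690.
Nominal growth factor: 1.67300. Real growth factor = 1.67300 / 1.28690 ≈ 1.30002.
Total real return ≈ 30.0019%.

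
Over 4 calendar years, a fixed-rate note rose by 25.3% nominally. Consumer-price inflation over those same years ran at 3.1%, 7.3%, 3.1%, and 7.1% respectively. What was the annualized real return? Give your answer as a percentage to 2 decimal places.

Cumulative inflation factor: 1.031 × 1.073 × 1.031 × 1.071 ≈ 1.22154.
Nominal growth factor: 1.25300. Real growth factor = 1.25300 / 1.22154 ≈ 1.02576.
Annualized: 1.02576^(1/4) − 1 ≈ 0.00638.

0.64%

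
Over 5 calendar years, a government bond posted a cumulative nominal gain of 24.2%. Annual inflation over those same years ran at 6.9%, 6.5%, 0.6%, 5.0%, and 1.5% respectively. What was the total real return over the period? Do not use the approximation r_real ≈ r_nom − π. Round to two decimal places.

1.75%

Cumulative inflation factor: 1.069 × 1.065 × 1.006 × 1.050 × 1.015 ≈ 1.22062.
Nominal growth factor: 1.24200. Real growth factor = 1.24200 / 1.22062 ≈ 1.01752.
Total real return ≈ 1.7515%.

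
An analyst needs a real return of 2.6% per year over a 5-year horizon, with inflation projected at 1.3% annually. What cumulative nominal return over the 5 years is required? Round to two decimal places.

Required annual nominal rate: (1+2.6%)(1+1.3%) − 1 = 3.9338%.
Cumulative over 5 years: (1 + 0.039338)^5 − 1 ≈ 0.21279.

21.28%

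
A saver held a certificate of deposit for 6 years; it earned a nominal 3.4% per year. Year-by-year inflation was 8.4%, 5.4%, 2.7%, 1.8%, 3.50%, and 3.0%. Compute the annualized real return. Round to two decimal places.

-0.68%

Cumulative inflation factor: 1.084 × 1.054 × 1.027 × 1.018 × 1.0350 × 1.030 ≈ 1.27340.
Nominal growth factor: 1.22215. Real growth factor = 1.22215 / 1.27340 ≈ 0.95975.
Annualized: 0.95975^(1/6) − 1 ≈ -0.00682.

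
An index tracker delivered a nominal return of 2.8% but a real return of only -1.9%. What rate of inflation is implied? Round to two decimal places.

From (1+r_nom) = (1+r_real)(1+π), we get 1+π = (1 + 2.8%)/(1 − 1.9%) = 1.028/0.981 ≈ 1.04791.
So π ≈ 4.7910%.

4.79%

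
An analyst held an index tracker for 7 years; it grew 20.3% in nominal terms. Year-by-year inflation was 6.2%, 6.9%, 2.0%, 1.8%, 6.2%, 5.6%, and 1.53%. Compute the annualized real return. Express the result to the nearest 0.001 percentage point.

-1.553%

Cumulative inflation factor: 1.062 × 1.069 × 1.020 × 1.018 × 1.062 × 1.056 × 1.0153 ≈ 1.34225.
Nominal growth factor: 1.20300. Real growth factor = 1.20300 / 1.34225 ≈ 0.89626.
Annualized: 0.89626^(1/7) − 1 ≈ -0.01553.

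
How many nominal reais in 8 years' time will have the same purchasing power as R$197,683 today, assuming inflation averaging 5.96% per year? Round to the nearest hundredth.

Cumulative price-level factor: (1+5.96%)^8 ≈ 1.5890428079.
Multiplying R$197,683 by the price-level factor gives the future nominal sum.

R$314,126.75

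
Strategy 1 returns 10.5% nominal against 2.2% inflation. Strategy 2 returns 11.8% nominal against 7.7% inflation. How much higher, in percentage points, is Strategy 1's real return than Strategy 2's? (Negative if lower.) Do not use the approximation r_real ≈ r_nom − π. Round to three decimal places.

Strategy 1 real return: 1.105/1.022 − 1 = 8.1213%.
Strategy 2 real return: 1.118/1.077 − 1 = 3.8069%.
Difference: 8.1213 − 3.8069 = 4.3144 pp.

4.314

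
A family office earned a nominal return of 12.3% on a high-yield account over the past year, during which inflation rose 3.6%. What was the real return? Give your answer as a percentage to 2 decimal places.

8.40%

Real return via the Fisher equation: (1 + 12.3%)/(1 + 3.6%) − 1 = 1.123/1.036 − 1 ≈ 0.08398.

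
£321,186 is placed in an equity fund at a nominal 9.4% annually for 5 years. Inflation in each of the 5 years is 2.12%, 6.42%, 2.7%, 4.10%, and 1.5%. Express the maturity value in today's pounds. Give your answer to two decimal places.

Nominal value at maturity: £321,186 × (1 + 9.4%)^5 ≈ £503,318.87.
Price-level factor over 5 years: 1.0212 × 1.0642 × 1.027 × 1.0410 × 1.015 ≈ 1.1792917927.
Dividing the nominal maturity value by the price-level factor gives the value in today's money.

£426,797.57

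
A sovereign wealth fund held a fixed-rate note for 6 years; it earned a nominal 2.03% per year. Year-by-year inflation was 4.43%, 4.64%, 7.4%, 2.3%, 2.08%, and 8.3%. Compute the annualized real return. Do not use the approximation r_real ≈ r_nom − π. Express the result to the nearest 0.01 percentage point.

-2.67%

Cumulative inflation factor: 1.0443 × 1.0464 × 1.074 × 1.023 × 1.0208 × 1.083 ≈ 1.32731.
Nominal growth factor: 1.12815. Real growth factor = 1.12815 / 1.32731 ≈ 0.84995.
Annualized: 0.84995^(1/6) − 1 ≈ -0.02673.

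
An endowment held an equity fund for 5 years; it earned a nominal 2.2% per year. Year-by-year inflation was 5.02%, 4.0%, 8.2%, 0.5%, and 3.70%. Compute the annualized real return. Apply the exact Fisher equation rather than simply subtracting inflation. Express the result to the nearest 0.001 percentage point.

-1.971%

Cumulative inflation factor: 1.0502 × 1.040 × 1.082 × 1.005 × 1.0370 ≈ 1.23162.
Nominal growth factor: 1.11495. Real growth factor = 1.11495 / 1.23162 ≈ 0.90527.
Annualized: 0.90527^(1/5) − 1 ≈ -0.01971.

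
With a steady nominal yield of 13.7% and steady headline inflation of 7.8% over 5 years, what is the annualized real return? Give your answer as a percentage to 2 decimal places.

5.47%

With constant rates the annual real return is the same each year: (1+13.7%)/(1+7.8%) − 1 = 0.05473.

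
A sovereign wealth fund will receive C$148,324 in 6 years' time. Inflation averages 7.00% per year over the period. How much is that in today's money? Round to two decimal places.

Price-level factor over 6 years: (1 + 7.00%)^6 ≈ 1.5007303518.
Purchasing power today: C$148,324 divided by that factor.

C$98,834.54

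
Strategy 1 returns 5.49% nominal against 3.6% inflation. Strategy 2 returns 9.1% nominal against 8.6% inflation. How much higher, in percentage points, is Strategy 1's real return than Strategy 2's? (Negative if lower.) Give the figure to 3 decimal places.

Strategy 1 real return: 1.0549/1.036 − 1 = 1.8243%.
Strategy 2 real return: 1.091/1.086 − 1 = 0.4604%.
Difference: 1.8243 − 0.4604 = 1.3639 pp.

1.364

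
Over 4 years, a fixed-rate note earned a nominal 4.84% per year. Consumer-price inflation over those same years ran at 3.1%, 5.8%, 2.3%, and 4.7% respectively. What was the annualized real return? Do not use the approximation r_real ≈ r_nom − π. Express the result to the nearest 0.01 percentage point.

0.84%

Cumulative inflation factor: 1.031 × 1.058 × 1.023 × 1.047 ≈ 1.16833.
Nominal growth factor: 1.20811. Real growth factor = 1.20811 / 1.16833 ≈ 1.03405.
Annualized: 1.03405^(1/4) − 1 ≈ 0.00841.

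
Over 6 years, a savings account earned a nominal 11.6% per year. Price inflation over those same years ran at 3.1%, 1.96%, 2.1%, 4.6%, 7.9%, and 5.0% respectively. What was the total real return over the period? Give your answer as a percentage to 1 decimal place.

Cumulative inflation factor: 1.031 × 1.0196 × 1.021 × 1.046 × 1.079 × 1.050 ≈ 1.27191.
Nominal growth factor: 1.93190. Real growth factor = 1.93190 / 1.27191 ≈ 1.51890.
Total real return ≈ 51.8898%.

51.9%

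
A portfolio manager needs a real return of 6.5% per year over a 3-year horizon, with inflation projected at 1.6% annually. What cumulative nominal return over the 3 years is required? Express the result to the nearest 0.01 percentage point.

Required annual nominal rate: (1+6.5%)(1+1.6%) − 1 = 8.204%.
Cumulative over 3 years: (1 + 0.08204)^3 − 1 ≈ 0.26686.

26.69%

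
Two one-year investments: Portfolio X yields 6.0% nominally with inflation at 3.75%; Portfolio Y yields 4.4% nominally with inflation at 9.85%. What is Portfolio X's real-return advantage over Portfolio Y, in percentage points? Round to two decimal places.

Portfolio X real return: 1.060/1.0375 − 1 = 2.169%.
Portfolio Y real return: 1.044/1.0985 − 1 = -4.961%.
Difference: 2.169 − (-4.961) = 7.130 pp.

7.13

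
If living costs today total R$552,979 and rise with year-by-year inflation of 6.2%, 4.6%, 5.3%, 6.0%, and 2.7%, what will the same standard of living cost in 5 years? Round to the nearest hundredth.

Cumulative price-level factor: 1.062 × 1.046 × 1.053 × 1.060 × 1.027 ≈ 1.2733883766.
The nominal amount required is R$552,979 scaled up by that factor.

R$704,157.03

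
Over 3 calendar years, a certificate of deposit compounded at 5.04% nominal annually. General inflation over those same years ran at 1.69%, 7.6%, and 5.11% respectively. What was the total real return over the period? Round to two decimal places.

Cumulative inflation factor: 1.0169 × 1.076 × 1.0511 ≈ 1.15010.
Nominal growth factor: 1.15895. Real growth factor = 1.15895 / 1.15010 ≈ 1.00770.
Total real return ≈ 0.7696%.

0.77%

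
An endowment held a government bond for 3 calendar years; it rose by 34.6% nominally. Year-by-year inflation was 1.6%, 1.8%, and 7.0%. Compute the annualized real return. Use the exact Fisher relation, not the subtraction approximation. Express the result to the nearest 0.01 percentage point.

6.74%

Cumulative inflation factor: 1.016 × 1.018 × 1.070 ≈ 1.10669.
Nominal growth factor: 1.34600. Real growth factor = 1.34600 / 1.10669 ≈ 1.21624.
Annualized: 1.21624^(1/3) − 1 ≈ 0.06743.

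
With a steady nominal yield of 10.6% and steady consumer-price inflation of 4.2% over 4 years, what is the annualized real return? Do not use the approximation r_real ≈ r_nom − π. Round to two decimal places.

6.14%

With constant rates the annual real return is the same each year: (1+10.6%)/(1+4.2%) − 1 = 0.06142.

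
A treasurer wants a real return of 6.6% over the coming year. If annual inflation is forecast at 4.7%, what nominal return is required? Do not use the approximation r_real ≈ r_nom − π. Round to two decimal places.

By the Fisher equation, 1 + r_nom = (1 + 6.6%)(1 + 4.7%) = 1.066 × 1.047 = 1.116102.
So r_nom = 11.6102%.

11.61%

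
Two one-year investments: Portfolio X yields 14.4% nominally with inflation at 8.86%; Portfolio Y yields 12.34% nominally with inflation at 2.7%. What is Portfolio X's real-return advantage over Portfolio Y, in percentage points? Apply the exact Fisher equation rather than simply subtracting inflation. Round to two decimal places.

-4.30

Portfolio X real return: 1.144/1.0886 − 1 = 5.089%.
Portfolio Y real return: 1.1234/1.027 − 1 = 9.387%.
Difference: 5.089 − 9.387 = -4.298 pp.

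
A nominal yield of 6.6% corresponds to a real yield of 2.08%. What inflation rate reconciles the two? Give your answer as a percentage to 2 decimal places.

From (1+r_nom) = (1+r_real)(1+π), we get 1+π = (1 + 6.6%)/(1 + 2.08%) = 1.066/1.0208 ≈ 1.04428.
So π ≈ 4.4279%.

4.43%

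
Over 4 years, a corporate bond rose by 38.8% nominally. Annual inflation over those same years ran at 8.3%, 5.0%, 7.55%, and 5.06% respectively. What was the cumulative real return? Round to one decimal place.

Cumulative inflation factor: 1.083 × 1.050 × 1.0755 × 1.0506 ≈ 1.28489.
Nominal growth factor: 1.38800. Real growth factor = 1.38800 / 1.28489 ≈ 1.08025.
Total real return ≈ 8.0249%.

8.0%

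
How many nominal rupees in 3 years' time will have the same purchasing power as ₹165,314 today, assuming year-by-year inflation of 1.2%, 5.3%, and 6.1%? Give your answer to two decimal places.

₹186,910.59

Cumulative price-level factor: 1.012 × 1.053 × 1.061 = 1.130639796.
The nominal amount required is ₹165,314 scaled up by that factor.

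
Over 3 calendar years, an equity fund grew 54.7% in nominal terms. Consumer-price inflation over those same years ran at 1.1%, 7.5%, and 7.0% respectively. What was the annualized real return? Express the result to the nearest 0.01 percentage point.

Cumulative inflation factor: 1.011 × 1.075 × 1.070 ≈ 1.16290.
Nominal growth factor: 1.54700. Real growth factor = 1.54700 / 1.16290 ≈ 1.33029.
Annualized: 1.33029^(1/3) − 1 ≈ 0.09980.

9.98%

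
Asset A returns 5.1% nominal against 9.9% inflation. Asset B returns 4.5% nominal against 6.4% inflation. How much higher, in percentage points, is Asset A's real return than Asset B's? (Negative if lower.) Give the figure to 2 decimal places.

-2.58

Asset A real return: 1.051/1.099 − 1 = -4.368%.
Asset B real return: 1.045/1.064 − 1 = -1.786%.
Difference: -4.368 − (-1.786) = -2.582 pp.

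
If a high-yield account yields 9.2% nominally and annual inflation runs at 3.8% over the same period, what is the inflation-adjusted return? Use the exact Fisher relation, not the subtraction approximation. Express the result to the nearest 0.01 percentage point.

Real return via the Fisher equation: (1 + 9.2%)/(1 + 3.8%) − 1 = 1.092/1.038 − 1 ≈ 0.05202.

5.20%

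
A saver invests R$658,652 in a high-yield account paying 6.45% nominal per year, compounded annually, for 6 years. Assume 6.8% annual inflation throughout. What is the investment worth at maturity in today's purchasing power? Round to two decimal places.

R$645,806.62

Nominal value at maturity: R$658,652 × (1 + 6.45%)^6 ≈ R$958,362.94.
Price-level factor over 6 years: (1 + 6.8%)^6 ≈ 1.4839781831.
The maturity value deflated by that factor is the answer in today's purchasing power.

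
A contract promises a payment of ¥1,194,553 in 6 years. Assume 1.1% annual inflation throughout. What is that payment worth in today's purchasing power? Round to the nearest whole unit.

Price-level factor over 6 years: (1 + 1.1%)^6 ≈ 1.0678418406.
Purchasing power today: ¥1,194,553 divided by that factor.

¥1,118,661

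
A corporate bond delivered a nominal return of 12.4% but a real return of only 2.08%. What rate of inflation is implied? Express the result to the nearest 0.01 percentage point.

10.11%

From (1+r_nom) = (1+r_real)(1+π), we get 1+π = (1 + 12.4%)/(1 + 2.08%) = 1.124/1.0208 ≈ 1.10110.
So π ≈ 10.1097%.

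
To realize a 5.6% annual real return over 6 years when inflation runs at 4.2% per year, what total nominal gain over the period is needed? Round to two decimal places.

77.50%

Required annual nominal rate: (1+5.6%)(1+4.2%) − 1 = 10.0352%.
Cumulative over 6 years: (1 + 0.100352)^6 − 1 ≈ 0.77497.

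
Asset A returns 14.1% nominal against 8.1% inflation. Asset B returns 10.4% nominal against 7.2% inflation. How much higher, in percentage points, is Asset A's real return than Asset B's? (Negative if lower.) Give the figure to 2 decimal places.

Asset A real return: 1.141/1.081 − 1 = 5.550%.
Asset B real return: 1.104/1.072 − 1 = 2.985%.
Difference: 5.550 − 2.985 = 2.565 pp.

2.57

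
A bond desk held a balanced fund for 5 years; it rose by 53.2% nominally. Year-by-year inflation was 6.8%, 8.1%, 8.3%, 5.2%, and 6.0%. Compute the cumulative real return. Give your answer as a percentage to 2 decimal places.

Cumulative inflation factor: 1.068 × 1.081 × 1.083 × 1.052 × 1.060 ≈ 1.39427.
Nominal growth factor: 1.53200. Real growth factor = 1.53200 / 1.39427 ≈ 1.09878.
Total real return ≈ 9.8783%.

9.88%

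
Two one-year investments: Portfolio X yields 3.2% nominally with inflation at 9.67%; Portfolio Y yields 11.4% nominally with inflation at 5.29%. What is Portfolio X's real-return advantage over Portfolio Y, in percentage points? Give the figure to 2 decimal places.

-11.70

Portfolio X real return: 1.032/1.0967 − 1 = -5.900%.
Portfolio Y real return: 1.114/1.0529 − 1 = 5.803%.
Difference: -5.900 − 5.803 = -11.703 pp.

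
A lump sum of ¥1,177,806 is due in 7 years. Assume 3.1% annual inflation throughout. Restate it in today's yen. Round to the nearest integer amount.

¥951,181

Price-level factor over 7 years: (1 + 3.1%)^7 ≈ 1.2382566157.
Purchasing power today: ¥1,177,806 divided by that factor.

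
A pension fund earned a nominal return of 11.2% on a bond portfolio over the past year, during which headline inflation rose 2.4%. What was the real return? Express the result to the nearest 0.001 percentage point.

Real return via the Fisher equation: (1 + 11.2%)/(1 + 2.4%) − 1 = 1.112/1.024 − 1 ≈ 0.08594.

8.594%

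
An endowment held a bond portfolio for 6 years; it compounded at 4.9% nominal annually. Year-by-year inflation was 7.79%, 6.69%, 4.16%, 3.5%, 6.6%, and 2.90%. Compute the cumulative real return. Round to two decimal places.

-2.02%

Cumulative inflation factor: 1.0779 × 1.0669 × 1.0416 × 1.035 × 1.066 × 1.0290 ≈ 1.35993.
Nominal growth factor: 1.33246. Real growth factor = 1.33246 / 1.35993 ≈ 0.97980.
Total real return ≈ -2.0201%.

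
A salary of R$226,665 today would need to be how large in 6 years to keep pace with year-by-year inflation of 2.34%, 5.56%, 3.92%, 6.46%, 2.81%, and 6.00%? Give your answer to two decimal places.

Cumulative price-level factor: 1.0234 × 1.0556 × 1.0392 × 1.0646 × 1.0281 × 1.0600 ≈ 1.3024816651.
The nominal amount required is R$226,665 scaled up by that factor.

R$295,227.01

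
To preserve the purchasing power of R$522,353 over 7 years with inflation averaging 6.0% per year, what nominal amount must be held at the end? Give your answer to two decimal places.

R$785,425.78

Cumulative price-level factor: (1+6.0%)^7 ≈ 1.5036302590.
Multiplying R$522,353 by the price-level factor gives the future nominal sum.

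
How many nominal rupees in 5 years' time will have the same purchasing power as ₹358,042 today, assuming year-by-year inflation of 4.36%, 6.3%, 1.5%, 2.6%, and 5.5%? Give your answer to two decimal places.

₹436,382.35

Cumulative price-level factor: 1.0436 × 1.063 × 1.015 × 1.026 × 1.055 ≈ 1.2188021106.
The nominal amount required is ₹358,042 scaled up by that factor.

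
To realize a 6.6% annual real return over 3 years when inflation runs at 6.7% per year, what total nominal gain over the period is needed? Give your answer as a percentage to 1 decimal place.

47.2%

Required annual nominal rate: (1+6.6%)(1+6.7%) − 1 = 13.7422%.
Cumulative over 3 years: (1 + 0.137422)^3 − 1 ≈ 0.47152.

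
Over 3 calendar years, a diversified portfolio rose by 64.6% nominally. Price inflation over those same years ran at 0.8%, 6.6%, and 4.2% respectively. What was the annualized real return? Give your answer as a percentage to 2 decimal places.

13.71%

Cumulative inflation factor: 1.008 × 1.066 × 1.042 ≈ 1.11966.
Nominal growth factor: 1.64600. Real growth factor = 1.64600 / 1.11966 ≈ 1.47009.
Annualized: 1.47009^(1/3) − 1 ≈ 0.13705.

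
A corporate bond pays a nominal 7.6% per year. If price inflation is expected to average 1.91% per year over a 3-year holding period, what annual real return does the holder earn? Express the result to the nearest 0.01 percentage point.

5.58%

With constant rates the annual real return is the same each year: (1+7.6%)/(1+1.91%) − 1 = 0.05583.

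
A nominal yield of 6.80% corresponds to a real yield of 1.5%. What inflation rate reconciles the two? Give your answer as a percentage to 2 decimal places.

From (1+r_nom) = (1+r_real)(1+π), we get 1+π = (1 + 6.80%)/(1 + 1.5%) = 1.0680/1.015 ≈ 1.05222.
So π ≈ 5.2217%.

5.22%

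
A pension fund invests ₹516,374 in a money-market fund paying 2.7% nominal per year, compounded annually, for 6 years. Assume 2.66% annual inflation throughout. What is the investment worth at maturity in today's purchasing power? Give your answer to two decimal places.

₹517,582.36

Nominal value at maturity: ₹516,374 × (1 + 2.7%)^6 ≈ ₹605,880.57.
Price-level factor over 6 years: (1 + 2.66%)^6 ≈ 1.1705974118.
The maturity value deflated by that factor is the answer in today's purchasing power.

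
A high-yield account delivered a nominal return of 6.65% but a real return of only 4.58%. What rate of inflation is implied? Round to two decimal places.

1.98%

From (1+r_nom) = (1+r_real)(1+π), we get 1+π = (1 + 6.65%)/(1 + 4.58%) = 1.0665/1.0458 ≈ 1.01979.
So π ≈ 1.9793%.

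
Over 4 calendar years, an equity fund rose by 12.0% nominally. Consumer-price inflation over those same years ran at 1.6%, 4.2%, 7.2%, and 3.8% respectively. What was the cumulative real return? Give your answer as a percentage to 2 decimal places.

Cumulative inflation factor: 1.016 × 1.042 × 1.072 × 1.038 ≈ 1.17802.
Nominal growth factor: 1.12000. Real growth factor = 1.12000 / 1.17802 ≈ 0.95075.
Total real return ≈ -4.9254%.

-4.93%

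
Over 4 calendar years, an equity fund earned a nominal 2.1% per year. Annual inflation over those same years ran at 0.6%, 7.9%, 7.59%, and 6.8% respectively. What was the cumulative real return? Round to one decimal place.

Cumulative inflation factor: 1.006 × 1.079 × 1.0759 × 1.068 ≈ 1.24728.
Nominal growth factor: 1.08668. Real growth factor = 1.08668 / 1.24728 ≈ 0.87125.
Total real return ≈ -12.8755%.

-12.9%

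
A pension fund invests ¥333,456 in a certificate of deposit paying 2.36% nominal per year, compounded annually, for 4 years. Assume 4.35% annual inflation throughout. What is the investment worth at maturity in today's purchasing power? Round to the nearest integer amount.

Nominal value at maturity: ¥333,456 × (1 + 2.36%)^4 ≈ ¥366,066.
Price-level factor over 4 years: (1 + 4.35%)^4 ≈ 1.1856863321.
Dividing the nominal maturity value by the price-level factor gives the value in today's money.

¥308,738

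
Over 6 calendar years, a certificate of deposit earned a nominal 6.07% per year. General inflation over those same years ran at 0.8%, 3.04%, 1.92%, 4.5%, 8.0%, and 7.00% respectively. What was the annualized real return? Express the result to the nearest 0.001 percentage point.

Cumulative inflation factor: 1.008 × 1.0304 × 1.0192 × 1.045 × 1.080 × 1.0700 ≈ 1.27835.
Nominal growth factor: 1.42415. Real growth factor = 1.42415 / 1.27835 ≈ 1.11405.
Annualized: 1.11405^(1/6) − 1 ≈ 0.01816.

1.816%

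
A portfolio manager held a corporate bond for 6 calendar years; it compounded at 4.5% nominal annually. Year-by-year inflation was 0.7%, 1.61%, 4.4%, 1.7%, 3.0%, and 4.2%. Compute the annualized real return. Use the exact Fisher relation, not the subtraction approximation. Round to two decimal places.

Cumulative inflation factor: 1.007 × 1.0161 × 1.044 × 1.017 × 1.030 × 1.042 ≈ 1.16598.
Nominal growth factor: 1.30226. Real growth factor = 1.30226 / 1.16598 ≈ 1.11688.
Annualized: 1.11688^(1/6) − 1 ≈ 0.01859.

1.86%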